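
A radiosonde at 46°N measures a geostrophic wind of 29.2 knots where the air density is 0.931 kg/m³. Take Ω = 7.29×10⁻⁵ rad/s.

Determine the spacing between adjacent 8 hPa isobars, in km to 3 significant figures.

Coriolis parameter at 46°N:
f = 2Ω sin φ = 2 × 7.29×10⁻⁵ × sin 46° = 1.05×10⁻⁴ s⁻¹
Wind speed in SI: 29.2 knots = 15.0 m/s
Geostrophic balance rearranged: |∂P/∂n| = f ρ V_g
|∂P/∂n| = 1.05×10⁻⁴ × 0.931 × 15.0 = 1.47×10⁻³ Pa/m
Isobar spacing: Δn = ΔP/|∂P/∂n| = 800 Pa / 1.47×10⁻³ Pa/m = 545416 m ≈ 545 km

545 km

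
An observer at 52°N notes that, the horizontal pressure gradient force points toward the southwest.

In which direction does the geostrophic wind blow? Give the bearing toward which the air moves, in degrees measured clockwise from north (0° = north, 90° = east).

The pressure-gradient force points toward the southwest (bearing 225°).
Geostrophic balance: in the Northern Hemisphere the Coriolis force deflects motion to the right, so the geostrophic wind blows 90° to the right of the pressure-gradient force (low pressure on the left).
Rotating 225° by 90° clockwise gives 315° — the wind blows toward the northwest.

315°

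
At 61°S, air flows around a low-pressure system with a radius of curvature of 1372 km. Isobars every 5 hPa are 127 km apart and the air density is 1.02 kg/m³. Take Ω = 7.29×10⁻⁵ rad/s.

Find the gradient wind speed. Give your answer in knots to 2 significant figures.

Coriolis parameter at 61°S:
f = 2Ω sin φ = 2 × 7.29×10⁻⁵ × sin 61° = 1.28×10⁻⁴ s⁻¹
Pressure gradient: |∂P/∂n| = 500 Pa / 127000 m = 3.94×10⁻³ Pa/m
Geostrophic speed: V_g = |∂P/∂n|/(fρ) = 3.94×10⁻³/(1.28×10⁻⁴ × 1.02) = 30.3 m/s
Around a low, centrifugal force acts outward with Coriolis, so pressure-gradient force balances both:
(1/ρ)|∂P/∂n| = fV + V²/R  →  V² + fR·V − fR·V_g = 0
With fR = 1.28×10⁻⁴ × 1372×10³ m = 175 m/s:
V = [−fR + √((fR)² + 4 fR V_g)]/2 = [−175 + √(175² + 4×175×30.3)]/2 = 26.3 m/s
Subgeostrophic (V < V_g = 30.3 m/s), as expected around a low.
Converting: 26.3 m/s × 1.944 = 51 knots

51 knots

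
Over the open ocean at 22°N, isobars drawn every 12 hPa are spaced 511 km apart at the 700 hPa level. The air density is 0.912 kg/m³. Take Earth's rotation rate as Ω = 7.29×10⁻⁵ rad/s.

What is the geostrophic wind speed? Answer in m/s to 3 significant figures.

Coriolis parameter at 22°N:
f = 2Ω sin φ = 2 × 7.29×10⁻⁵ × sin 22° = 5.46×10⁻⁵ s⁻¹
Pressure gradient: |∂P/∂n| = 1200 Pa / 511000 m = 2.35×10⁻³ Pa/m
Geostrophic balance (pressure-gradient force = Coriolis force):
V_g = (1/(fρ)) |∂P/∂n| = 2.35×10⁻³ / (5.46×10⁻⁵ × 0.912) = 47.1 m/s

47.1 m/s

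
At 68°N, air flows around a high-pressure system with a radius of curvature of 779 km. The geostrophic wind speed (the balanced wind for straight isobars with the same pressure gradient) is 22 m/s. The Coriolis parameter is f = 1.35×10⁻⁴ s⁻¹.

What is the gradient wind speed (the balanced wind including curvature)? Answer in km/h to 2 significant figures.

Around a high, pressure-gradient force acts outward with centrifugal, so Coriolis balances both:
fV = (1/ρ)|∂P/∂n| + V²/R  →  V² − fR·V + fR·V_g = 0
With fR = 1.35×10⁻⁴ × 779×10³ m = 105 m/s:
V = [fR − √((fR)² − 4 fR V_g)]/2 = [105 − √(105² − 4×105×22)]/2 = 31.3 m/s
Supergeostrophic (V > V_g = 22 m/s), as expected around a high.
Converting: 31.3 m/s × 3.6 = 110 km/h

110 km/h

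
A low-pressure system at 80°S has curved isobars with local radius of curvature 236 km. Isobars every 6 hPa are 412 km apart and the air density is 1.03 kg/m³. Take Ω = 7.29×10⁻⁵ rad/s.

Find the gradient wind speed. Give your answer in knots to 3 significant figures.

Coriolis parameter at 80°S:
f = 2Ω sin φ = 2 × 7.29×10⁻⁵ × sin 80° = 1.44×10⁻⁴ s⁻¹
Pressure gradient: |∂P/∂n| = 600 Pa / 412000 m = 1.46×10⁻³ Pa/m
Geostrophic speed: V_g = |∂P/∂n|/(fρ) = 1.46×10⁻³/(1.44×10⁻⁴ × 1.03) = 9.85 m/s
Around a low, centrifugal force acts outward with Coriolis, so pressure-gradient force balances both:
(1/ρ)|∂P/∂n| = fV + V²/R  →  V² + fR·V − fR·V_g = 0
With fR = 1.44×10⁻⁴ × 236×10³ m = 33.9 m/s:
V = [−fR + √((fR)² + 4 fR V_g)]/2 = [−33.9 + √(33.9² + 4×33.9×9.85)]/2 = 7.97 m/s
Subgeostrophic (V < V_g = 9.85 m/s), as expected around a low.
Converting: 7.97 m/s × 1.944 = 15.5 knots

15.5 knots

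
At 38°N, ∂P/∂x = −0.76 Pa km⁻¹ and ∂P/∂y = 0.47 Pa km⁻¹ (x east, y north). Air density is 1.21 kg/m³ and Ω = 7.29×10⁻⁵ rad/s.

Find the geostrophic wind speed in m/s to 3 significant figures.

Coriolis parameter at 38°N:
f = 2Ω sin φ = 2 × 7.29×10⁻⁵ × sin 38° = 8.98×10⁻⁵ s⁻¹
Component geostrophic relations (x east, y north):
u_g = −(1/(fρ)) ∂P/∂y,  v_g = (1/(fρ)) ∂P/∂x
u_g = −(0.47×10⁻³)/(8.98×10⁻⁵ × 1.21) = −4.33 m/s;  v_g = (−0.76×10⁻³)/(8.98×10⁻⁵ × 1.21) = −7.00 m/s
|V_g| = √(u_g² + v_g²) = 8.23 m/s

8.23 m/s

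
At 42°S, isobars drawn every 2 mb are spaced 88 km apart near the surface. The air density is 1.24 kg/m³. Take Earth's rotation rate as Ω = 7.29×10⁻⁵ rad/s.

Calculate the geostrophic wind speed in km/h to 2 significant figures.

Coriolis parameter at 42°S:
f = 2Ω sin φ = 2 × 7.29×10⁻⁵ × sin 42° = 9.76×10⁻⁵ s⁻¹
Pressure gradient: |∂P/∂n| = 200 Pa / 88000 m = 2.27×10⁻³ Pa/m
Geostrophic balance (pressure-gradient force = Coriolis force):
V_g = (1/(fρ)) |∂P/∂n| = 2.27×10⁻³ / (9.76×10⁻⁵ × 1.24) = 18.8 m/s
Converting: 18.8 m/s × 3.6 = 68 km/h

68 km/h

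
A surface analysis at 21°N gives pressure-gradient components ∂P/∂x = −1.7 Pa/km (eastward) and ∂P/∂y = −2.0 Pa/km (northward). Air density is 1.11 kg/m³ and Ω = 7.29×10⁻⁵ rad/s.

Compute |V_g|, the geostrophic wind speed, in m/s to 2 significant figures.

45 m/s

Coriolis parameter at 21°N:
f = 2Ω sin φ = 2 × 7.29×10⁻⁵ × sin 21° = 5.23×10⁻⁵ s⁻¹
Component geostrophic relations (x east, y north):
u_g = −(1/(fρ)) ∂P/∂y,  v_g = (1/(fρ)) ∂P/∂x
u_g = −(−2.0×10⁻³)/(5.23×10⁻⁵ × 1.11) = 34.5 m/s;  v_g = (−1.7×10⁻³)/(5.23×10⁻⁵ × 1.11) = −29.3 m/s
|V_g| = √(u_g² + v_g²) = 45.3 m/s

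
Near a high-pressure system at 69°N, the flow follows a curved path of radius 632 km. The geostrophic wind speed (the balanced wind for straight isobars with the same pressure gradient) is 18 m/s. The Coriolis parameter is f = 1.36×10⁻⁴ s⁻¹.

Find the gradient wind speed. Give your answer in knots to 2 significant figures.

Around a high, pressure-gradient force acts outward with centrifugal, so Coriolis balances both:
fV = (1/ρ)|∂P/∂n| + V²/R  →  V² − fR·V + fR·V_g = 0
With fR = 1.36×10⁻⁴ × 632×10³ m = 86.0 m/s:
V = [fR − √((fR)² − 4 fR V_g)]/2 = [86.0 − √(86.0² − 4×86.0×18)]/2 = 25.7 m/s
Supergeostrophic (V > V_g = 18 m/s), as expected around a high.
Converting: 25.7 m/s × 1.944 = 50 knots

50 knots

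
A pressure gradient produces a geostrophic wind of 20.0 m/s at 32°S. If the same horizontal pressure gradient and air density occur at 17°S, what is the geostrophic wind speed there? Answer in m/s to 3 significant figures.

36.2 m/s

With the same pressure gradient and density, V_g ∝ 1/f ∝ 1/sin φ.
V₂ = V₁ · sin φ₁ / sin φ₂ = 20.0 × sin 32° / sin 17°
V₂ = 20.0 × 0.5299/0.2924 = 36.2 m/s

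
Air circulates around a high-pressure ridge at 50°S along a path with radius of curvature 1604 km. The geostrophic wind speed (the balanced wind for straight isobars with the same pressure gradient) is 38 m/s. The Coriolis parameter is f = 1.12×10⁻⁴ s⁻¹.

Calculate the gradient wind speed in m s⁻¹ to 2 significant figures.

Around a high, pressure-gradient force acts outward with centrifugal, so Coriolis balances both:
fV = (1/ρ)|∂P/∂n| + V²/R  →  V² − fR·V + fR·V_g = 0
With fR = 1.12×10⁻⁴ × 1604×10³ m = 180 m/s:
V = [fR − √((fR)² − 4 fR V_g)]/2 = [180 − √(180² − 4×180×38)]/2 = 54.6 m/s
Supergeostrophic (V > V_g = 38 m/s), as expected around a high.

55 m s⁻¹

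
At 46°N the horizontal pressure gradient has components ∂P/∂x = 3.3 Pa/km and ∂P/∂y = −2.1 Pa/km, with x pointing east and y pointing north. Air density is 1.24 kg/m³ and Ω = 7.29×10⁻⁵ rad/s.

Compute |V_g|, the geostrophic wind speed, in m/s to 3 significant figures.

Coriolis parameter at 46°N:
f = 2Ω sin φ = 2 × 7.29×10⁻⁵ × sin 46° = 1.05×10⁻⁴ s⁻¹
Component geostrophic relations (x east, y north):
u_g = −(1/(fρ)) ∂P/∂y,  v_g = (1/(fρ)) ∂P/∂x
u_g = −(−2.1×10⁻³)/(1.05×10⁻⁴ × 1.24) = 16.1 m/s;  v_g = (3.3×10⁻³)/(1.05×10⁻⁴ × 1.24) = 25.4 m/s
|V_g| = √(u_g² + v_g²) = 30.1 m/s

30.1 m/s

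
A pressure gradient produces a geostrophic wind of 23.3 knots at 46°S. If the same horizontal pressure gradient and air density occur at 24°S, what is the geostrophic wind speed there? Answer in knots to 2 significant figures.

With the same pressure gradient and density, V_g ∝ 1/f ∝ 1/sin φ.
V₂ = V₁ · sin φ₁ / sin φ₂ = 23.3 × sin 46° / sin 24°
V₂ = 23.3 × 0.7193/0.4067 = 41 knots

41 knots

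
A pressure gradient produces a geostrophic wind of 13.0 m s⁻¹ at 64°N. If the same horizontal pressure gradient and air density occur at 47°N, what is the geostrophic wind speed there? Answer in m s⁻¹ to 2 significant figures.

16 m s⁻¹

With the same pressure gradient and density, V_g ∝ 1/f ∝ 1/sin φ.
V₂ = V₁ · sin φ₁ / sin φ₂ = 13.0 × sin 64° / sin 47°
V₂ = 13.0 × 0.8988/0.7314 = 16 m s⁻¹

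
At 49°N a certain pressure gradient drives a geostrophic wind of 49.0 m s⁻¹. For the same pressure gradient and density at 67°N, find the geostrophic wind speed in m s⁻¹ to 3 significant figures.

With the same pressure gradient and density, V_g ∝ 1/f ∝ 1/sin φ.
V₂ = V₁ · sin φ₁ / sin φ₂ = 49.0 × sin 49° / sin 67°
V₂ = 49.0 × 0.7547/0.9205 = 40.2 m s⁻¹

40.2 m s⁻¹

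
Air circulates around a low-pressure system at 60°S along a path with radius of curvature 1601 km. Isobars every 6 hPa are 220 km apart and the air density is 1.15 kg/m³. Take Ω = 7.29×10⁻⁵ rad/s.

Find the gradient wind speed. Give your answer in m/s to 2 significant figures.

17 m/s

Coriolis parameter at 60°S:
f = 2Ω sin φ = 2 × 7.29×10⁻⁵ × sin 60° = 1.26×10⁻⁴ s⁻¹
Pressure gradient: |∂P/∂n| = 600 Pa / 220000 m = 2.73×10⁻³ Pa/m
Geostrophic speed: V_g = |∂P/∂n|/(fρ) = 2.73×10⁻³/(1.26×10⁻⁴ × 1.15) = 18.8 m/s
Around a low, centrifugal force acts outward with Coriolis, so pressure-gradient force balances both:
(1/ρ)|∂P/∂n| = fV + V²/R  →  V² + fR·V − fR·V_g = 0
With fR = 1.26×10⁻⁴ × 1601×10³ m = 202 m/s:
V = [−fR + √((fR)² + 4 fR V_g)]/2 = [−202 + √(202² + 4×202×18.8)]/2 = 17.3 m/s
Subgeostrophic (V < V_g = 18.8 m/s), as expected around a low.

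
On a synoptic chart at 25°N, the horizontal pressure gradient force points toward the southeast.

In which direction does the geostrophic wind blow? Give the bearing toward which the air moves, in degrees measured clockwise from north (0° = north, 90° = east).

225°

The pressure-gradient force points toward the southeast (bearing 135°).
Geostrophic balance: in the Northern Hemisphere the Coriolis force deflects motion to the right, so the geostrophic wind blows 90° to the right of the pressure-gradient force (low pressure on the left).
Rotating 135° by 90° clockwise gives 225° — the wind blows toward the southwest.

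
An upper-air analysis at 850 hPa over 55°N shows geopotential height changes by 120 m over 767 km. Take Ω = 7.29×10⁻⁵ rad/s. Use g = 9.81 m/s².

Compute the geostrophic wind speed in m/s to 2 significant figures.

13 m/s

Coriolis parameter at 55°N:
f = 2Ω sin φ = 2 × 7.29×10⁻⁵ × sin 55° = 1.19×10⁻⁴ s⁻¹
Height gradient: |∂Z/∂n| = 120 m / 767000 m = 1.56×10⁻⁴
On a pressure surface, geostrophic balance gives V_g = (g/f)|∂Z/∂n|:
V_g = 9.81 × 1.56×10⁻⁴ / 1.19×10⁻⁴ = 12.9 m/s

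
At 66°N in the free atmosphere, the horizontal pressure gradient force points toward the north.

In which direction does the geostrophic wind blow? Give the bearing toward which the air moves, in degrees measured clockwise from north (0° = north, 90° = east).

The pressure-gradient force points toward the north (bearing 000°).
Geostrophic balance: in the Northern Hemisphere the Coriolis force deflects motion to the right, so the geostrophic wind blows 90° to the right of the pressure-gradient force (low pressure on the left).
Rotating 000° by 90° clockwise gives 090° — the wind blows toward the east.

090°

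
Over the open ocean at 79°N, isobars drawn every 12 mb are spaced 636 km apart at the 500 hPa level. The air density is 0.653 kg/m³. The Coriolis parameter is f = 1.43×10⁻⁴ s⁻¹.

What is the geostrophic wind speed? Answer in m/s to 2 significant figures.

Pressure gradient: |∂P/∂n| = 1200 Pa / 636000 m = 1.89×10⁻³ Pa/m
Geostrophic balance (pressure-gradient force = Coriolis force):
V_g = (1/(fρ)) |∂P/∂n| = 1.89×10⁻³ / (1.43×10⁻⁴ × 0.653) = 20.2 m/s

20 m/s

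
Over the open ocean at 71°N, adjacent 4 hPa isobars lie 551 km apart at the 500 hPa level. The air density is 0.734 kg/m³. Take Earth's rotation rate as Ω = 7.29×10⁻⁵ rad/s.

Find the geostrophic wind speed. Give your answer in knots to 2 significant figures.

Coriolis parameter at 71°N:
f = 2Ω sin φ = 2 × 7.29×10⁻⁵ × sin 71° = 1.38×10⁻⁴ s⁻¹
Pressure gradient: |∂P/∂n| = 400 Pa / 551000 m = 7.26×10⁻⁴ Pa/m
Geostrophic balance (pressure-gradient force = Coriolis force):
V_g = (1/(fρ)) |∂P/∂n| = 7.26×10⁻⁴ / (1.38×10⁻⁴ × 0.734) = 7.17 m/s
Converting: 7.17 m/s × 1.944 = 14 knots

14 knots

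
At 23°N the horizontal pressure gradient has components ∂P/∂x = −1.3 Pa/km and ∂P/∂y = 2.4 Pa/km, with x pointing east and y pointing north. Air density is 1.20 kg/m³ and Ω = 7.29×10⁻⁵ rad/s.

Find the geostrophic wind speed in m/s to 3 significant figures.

39.9 m/s

Coriolis parameter at 23°N:
f = 2Ω sin φ = 2 × 7.29×10⁻⁵ × sin 23° = 5.70×10⁻⁵ s⁻¹
Component geostrophic relations (x east, y north):
u_g = −(1/(fρ)) ∂P/∂y,  v_g = (1/(fρ)) ∂P/∂x
u_g = −(2.4×10⁻³)/(5.70×10⁻⁵ × 1.20) = −35.1 m/s;  v_g = (−1.3×10⁻³)/(5.70×10⁻⁵ × 1.20) = −19.0 m/s
|V_g| = √(u_g² + v_g²) = 39.9 m/s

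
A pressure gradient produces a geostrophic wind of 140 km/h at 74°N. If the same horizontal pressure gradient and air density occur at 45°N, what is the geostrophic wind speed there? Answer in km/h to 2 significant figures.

190 km/h

With the same pressure gradient and density, V_g ∝ 1/f ∝ 1/sin φ.
V₂ = V₁ · sin φ₁ / sin φ₂ = 140 × sin 74° / sin 45°
V₂ = 140 × 0.9613/0.7071 = 190 km/h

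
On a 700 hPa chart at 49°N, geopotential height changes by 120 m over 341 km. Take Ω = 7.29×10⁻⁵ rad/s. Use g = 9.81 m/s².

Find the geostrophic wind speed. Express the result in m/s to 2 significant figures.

31 m/s

Coriolis parameter at 49°N:
f = 2Ω sin φ = 2 × 7.29×10⁻⁵ × sin 49° = 1.10×10⁻⁴ s⁻¹
Height gradient: |∂Z/∂n| = 120 m / 341000 m = 3.52×10⁻⁴
On a pressure surface, geostrophic balance gives V_g = (g/f)|∂Z/∂n|:
V_g = 9.81 × 3.52×10⁻⁴ / 1.10×10⁻⁴ = 31.4 m/s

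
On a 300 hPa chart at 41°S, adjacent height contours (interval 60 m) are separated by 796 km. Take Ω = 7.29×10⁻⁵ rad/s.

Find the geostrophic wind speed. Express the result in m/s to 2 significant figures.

Coriolis parameter at 41°S:
f = 2Ω sin φ = 2 × 7.29×10⁻⁵ × sin 41° = 9.57×10⁻⁵ s⁻¹
Height gradient: |∂Z/∂n| = 60 m / 796000 m = 7.54×10⁻⁵
On a pressure surface, geostrophic balance gives V_g = (g/f)|∂Z/∂n|:
V_g = 9.81 × 7.54×10⁻⁵ / 9.57×10⁻⁵ = 7.73 m/s

7.7 m/s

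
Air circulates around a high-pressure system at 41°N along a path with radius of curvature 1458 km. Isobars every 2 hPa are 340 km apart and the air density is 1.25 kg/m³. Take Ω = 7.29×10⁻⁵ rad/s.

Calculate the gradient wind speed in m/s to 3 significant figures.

Coriolis parameter at 41°N:
f = 2Ω sin φ = 2 × 7.29×10⁻⁵ × sin 41° = 9.57×10⁻⁵ s⁻¹
Pressure gradient: |∂P/∂n| = 200 Pa / 340000 m = 5.88×10⁻⁴ Pa/m
Geostrophic speed: V_g = |∂P/∂n|/(fρ) = 5.88×10⁻⁴/(9.57×10⁻⁵ × 1.25) = 4.92 m/s
Around a high, pressure-gradient force acts outward with centrifugal, so Coriolis balances both:
fV = (1/ρ)|∂P/∂n| + V²/R  →  V² − fR·V + fR·V_g = 0
With fR = 9.57×10⁻⁵ × 1458×10³ m = 139 m/s:
V = [fR − √((fR)² − 4 fR V_g)]/2 = [139 − √(139² − 4×139×4.92)]/2 = 5.11 m/s
Supergeostrophic (V > V_g = 4.92 m/s), as expected around a high.

5.11 m/s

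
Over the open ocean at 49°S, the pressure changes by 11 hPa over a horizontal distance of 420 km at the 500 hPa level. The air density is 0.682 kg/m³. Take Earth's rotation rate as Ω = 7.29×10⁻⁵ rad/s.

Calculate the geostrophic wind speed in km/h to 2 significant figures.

130 km/h

Coriolis parameter at 49°S:
f = 2Ω sin φ = 2 × 7.29×10⁻⁵ × sin 49° = 1.10×10⁻⁴ s⁻¹
Pressure gradient: |∂P/∂n| = 1100 Pa / 420000 m = 2.62×10⁻³ Pa/m
Geostrophic balance (pressure-gradient force = Coriolis force):
V_g = (1/(fρ)) |∂P/∂n| = 2.62×10⁻³ / (1.10×10⁻⁴ × 0.682) = 34.9 m/s
Converting: 34.9 m/s × 3.6 = 130 km/h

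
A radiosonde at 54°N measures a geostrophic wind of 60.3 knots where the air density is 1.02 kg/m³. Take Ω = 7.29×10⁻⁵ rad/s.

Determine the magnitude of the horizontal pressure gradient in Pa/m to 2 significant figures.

3.7×10⁻³ Pa/m

Coriolis parameter at 54°N:
f = 2Ω sin φ = 2 × 7.29×10⁻⁵ × sin 54° = 1.18×10⁻⁴ s⁻¹
Wind speed in SI: 60.3 knots = 31.0 m/s
Geostrophic balance rearranged: |∂P/∂n| = f ρ V_g
|∂P/∂n| = 1.18×10⁻⁴ × 1.02 × 31.0 = 3.73×10⁻³ Pa/m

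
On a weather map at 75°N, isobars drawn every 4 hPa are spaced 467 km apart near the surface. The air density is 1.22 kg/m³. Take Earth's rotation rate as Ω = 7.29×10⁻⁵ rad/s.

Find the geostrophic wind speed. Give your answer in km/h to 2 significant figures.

Coriolis parameter at 75°N:
f = 2Ω sin φ = 2 × 7.29×10⁻⁵ × sin 75° = 1.41×10⁻⁴ s⁻¹
Pressure gradient: |∂P/∂n| = 400 Pa / 467000 m = 8.57×10⁻⁴ Pa/m
Geostrophic balance (pressure-gradient force = Coriolis force):
V_g = (1/(fρ)) |∂P/∂n| = 8.57×10⁻⁴ / (1.41×10⁻⁴ × 1.22) = 4.99 m/s
Converting: 4.99 m/s × 3.6 = 18 km/h

18 km/h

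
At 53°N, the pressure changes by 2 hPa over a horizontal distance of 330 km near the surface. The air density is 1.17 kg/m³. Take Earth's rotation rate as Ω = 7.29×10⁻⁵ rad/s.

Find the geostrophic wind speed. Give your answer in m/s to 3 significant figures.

4.45 m/s

Coriolis parameter at 53°N:
f = 2Ω sin φ = 2 × 7.29×10⁻⁵ × sin 53° = 1.16×10⁻⁴ s⁻¹
Pressure gradient: |∂P/∂n| = 200 Pa / 330000 m = 6.06×10⁻⁴ Pa/m
Geostrophic balance (pressure-gradient force = Coriolis force):
V_g = (1/(fρ)) |∂P/∂n| = 6.06×10⁻⁴ / (1.16×10⁻⁴ × 1.17) = 4.45 m/s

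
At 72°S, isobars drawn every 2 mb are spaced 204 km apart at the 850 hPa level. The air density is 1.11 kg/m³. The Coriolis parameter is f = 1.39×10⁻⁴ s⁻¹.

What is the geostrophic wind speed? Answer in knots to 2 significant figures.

12 knots

Pressure gradient: |∂P/∂n| = 200 Pa / 204000 m = 9.80×10⁻⁴ Pa/m
Geostrophic balance (pressure-gradient force = Coriolis force):
V_g = (1/(fρ)) |∂P/∂n| = 9.80×10⁻⁴ / (1.39×10⁻⁴ × 1.11) = 6.35 m/s
Converting: 6.35 m/s × 1.944 = 12 knots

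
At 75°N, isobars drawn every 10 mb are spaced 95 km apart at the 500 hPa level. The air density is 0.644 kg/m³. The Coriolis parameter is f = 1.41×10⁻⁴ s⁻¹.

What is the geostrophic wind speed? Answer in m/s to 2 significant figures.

Pressure gradient: |∂P/∂n| = 1000 Pa / 95000 m = 1.05×10⁻² Pa/m
Geostrophic balance (pressure-gradient force = Coriolis force):
V_g = (1/(fρ)) |∂P/∂n| = 1.05×10⁻² / (1.41×10⁻⁴ × 0.644) = 116 m/s

120 m/s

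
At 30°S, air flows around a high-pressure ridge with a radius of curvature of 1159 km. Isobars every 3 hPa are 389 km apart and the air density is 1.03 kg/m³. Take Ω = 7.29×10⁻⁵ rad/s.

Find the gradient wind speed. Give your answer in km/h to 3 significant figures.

43.1 km/h

Coriolis parameter at 30°S:
f = 2Ω sin φ = 2 × 7.29×10⁻⁵ × sin 30° = 7.29×10⁻⁵ s⁻¹
Pressure gradient: |∂P/∂n| = 300 Pa / 389000 m = 7.71×10⁻⁴ Pa/m
Geostrophic speed: V_g = |∂P/∂n|/(fρ) = 7.71×10⁻⁴/(7.29×10⁻⁵ × 1.03) = 10.3 m/s
Around a high, pressure-gradient force acts outward with centrifugal, so Coriolis balances both:
fV = (1/ρ)|∂P/∂n| + V²/R  →  V² − fR·V + fR·V_g = 0
With fR = 7.29×10⁻⁵ × 1159×10³ m = 84.5 m/s:
V = [fR − √((fR)² − 4 fR V_g)]/2 = [84.5 − √(84.5² − 4×84.5×10.3)]/2 = 12 m/s
Supergeostrophic (V > V_g = 10.3 m/s), as expected around a high.
Converting: 12 m/s × 3.6 = 43.1 km/h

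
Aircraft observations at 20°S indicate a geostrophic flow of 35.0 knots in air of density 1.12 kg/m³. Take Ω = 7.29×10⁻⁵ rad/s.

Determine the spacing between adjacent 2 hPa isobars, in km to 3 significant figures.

199 km

Coriolis parameter at 20°S:
f = 2Ω sin φ = 2 × 7.29×10⁻⁵ × sin 20° = 4.99×10⁻⁵ s⁻¹
Wind speed in SI: 35.0 knots = 18.0 m/s
Geostrophic balance rearranged: |∂P/∂n| = f ρ V_g
|∂P/∂n| = 4.99×10⁻⁵ × 1.12 × 18.0 = 1.01×10⁻³ Pa/m
Isobar spacing: Δn = ΔP/|∂P/∂n| = 200 Pa / 1.01×10⁻³ Pa/m = 198883 m ≈ 199 km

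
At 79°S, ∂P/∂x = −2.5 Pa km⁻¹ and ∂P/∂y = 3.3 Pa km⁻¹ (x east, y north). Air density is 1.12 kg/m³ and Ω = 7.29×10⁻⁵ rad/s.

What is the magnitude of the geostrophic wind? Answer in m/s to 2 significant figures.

26 m/s

Coriolis parameter at 79°S:
f = 2Ω sin φ = 2 × 7.29×10⁻⁵ × sin 79° = 1.43×10⁻⁴ s⁻¹
In the Southern Hemisphere f is negative: f = −1.43×10⁻⁴ s⁻¹.
Component geostrophic relations (x east, y north):
u_g = −(1/(fρ)) ∂P/∂y,  v_g = (1/(fρ)) ∂P/∂x
u_g = −(3.3×10⁻³)/(−1.43×10⁻⁴ × 1.12) = 20.6 m/s;  v_g = (−2.5×10⁻³)/(−1.43×10⁻⁴ × 1.12) = 15.6 m/s
|V_g| = √(u_g² + v_g²) = 25.8 m/s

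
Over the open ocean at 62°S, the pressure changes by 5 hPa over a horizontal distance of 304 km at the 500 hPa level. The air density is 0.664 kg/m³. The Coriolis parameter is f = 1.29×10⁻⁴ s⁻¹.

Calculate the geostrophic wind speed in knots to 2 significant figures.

37 knots

Pressure gradient: |∂P/∂n| = 500 Pa / 304000 m = 1.64×10⁻³ Pa/m
Geostrophic balance (pressure-gradient force = Coriolis force):
V_g = (1/(fρ)) |∂P/∂n| = 1.64×10⁻³ / (1.29×10⁻⁴ × 0.664) = 19.2 m/s
Converting: 19.2 m/s × 1.944 = 37 knots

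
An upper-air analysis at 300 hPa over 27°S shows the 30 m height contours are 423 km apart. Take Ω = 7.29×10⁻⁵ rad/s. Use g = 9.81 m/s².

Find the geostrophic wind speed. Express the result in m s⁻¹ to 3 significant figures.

Coriolis parameter at 27°S:
f = 2Ω sin φ = 2 × 7.29×10⁻⁵ × sin 27° = 6.62×10⁻⁵ s⁻¹
Height gradient: |∂Z/∂n| = 30 m / 423000 m = 7.09×10⁻⁵
On a pressure surface, geostrophic balance gives V_g = (g/f)|∂Z/∂n|:
V_g = 9.81 × 7.09×10⁻⁵ / 6.62×10⁻⁵ = 10.5 m/s

10.5 m s⁻¹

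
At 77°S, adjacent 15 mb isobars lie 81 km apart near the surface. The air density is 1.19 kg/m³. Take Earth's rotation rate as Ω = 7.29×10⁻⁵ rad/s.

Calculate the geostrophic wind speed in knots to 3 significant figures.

213 knots

Coriolis parameter at 77°S:
f = 2Ω sin φ = 2 × 7.29×10⁻⁵ × sin 77° = 1.42×10⁻⁴ s⁻¹
Pressure gradient: |∂P/∂n| = 1500 Pa / 81000 m = 1.85×10⁻² Pa/m
Geostrophic balance (pressure-gradient force = Coriolis force):
V_g = (1/(fρ)) |∂P/∂n| = 1.85×10⁻² / (1.42×10⁻⁴ × 1.19) = 110 m/s
Converting: 110 m/s × 1.944 = 213 knots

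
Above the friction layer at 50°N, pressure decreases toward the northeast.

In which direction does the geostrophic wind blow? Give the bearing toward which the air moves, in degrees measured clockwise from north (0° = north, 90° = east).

The pressure-gradient force points toward the northeast (bearing 045°).
Geostrophic balance: in the Northern Hemisphere the Coriolis force deflects motion to the right, so the geostrophic wind blows 90° to the right of the pressure-gradient force (low pressure on the left).
Rotating 045° by 90° clockwise gives 135° — the wind blows toward the southeast.

135°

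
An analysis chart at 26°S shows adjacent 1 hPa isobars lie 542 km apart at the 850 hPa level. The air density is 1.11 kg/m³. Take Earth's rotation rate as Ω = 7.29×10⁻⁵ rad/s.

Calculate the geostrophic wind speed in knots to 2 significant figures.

5.1 knots

Coriolis parameter at 26°S:
f = 2Ω sin φ = 2 × 7.29×10⁻⁵ × sin 26° = 6.39×10⁻⁵ s⁻¹
Pressure gradient: |∂P/∂n| = 100 Pa / 542000 m = 1.85×10⁻⁴ Pa/m
Geostrophic balance (pressure-gradient force = Coriolis force):
V_g = (1/(fρ)) |∂P/∂n| = 1.85×10⁻⁴ / (6.39×10⁻⁵ × 1.11) = 2.60 m/s
Converting: 2.60 m/s × 1.944 = 5.1 knots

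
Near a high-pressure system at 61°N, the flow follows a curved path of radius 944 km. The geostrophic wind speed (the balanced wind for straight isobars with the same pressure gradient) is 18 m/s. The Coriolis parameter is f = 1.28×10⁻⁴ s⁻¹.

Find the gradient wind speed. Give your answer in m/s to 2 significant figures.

22 m/s

Around a high, pressure-gradient force acts outward with centrifugal, so Coriolis balances both:
fV = (1/ρ)|∂P/∂n| + V²/R  →  V² − fR·V + fR·V_g = 0
With fR = 1.28×10⁻⁴ × 944×10³ m = 121 m/s:
V = [fR − √((fR)² − 4 fR V_g)]/2 = [121 − √(121² − 4×121×18)]/2 = 22 m/s
Supergeostrophic (V > V_g = 18 m/s), as expected around a high.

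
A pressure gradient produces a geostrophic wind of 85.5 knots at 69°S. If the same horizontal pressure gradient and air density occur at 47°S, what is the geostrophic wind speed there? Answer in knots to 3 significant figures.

With the same pressure gradient and density, V_g ∝ 1/f ∝ 1/sin φ.
V₂ = V₁ · sin φ₁ / sin φ₂ = 85.5 × sin 69° / sin 47°
V₂ = 85.5 × 0.9336/0.7314 = 109 knots

109 knots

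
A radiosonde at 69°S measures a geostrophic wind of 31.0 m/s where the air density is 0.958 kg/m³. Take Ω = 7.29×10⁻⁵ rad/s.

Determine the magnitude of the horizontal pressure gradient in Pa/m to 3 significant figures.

Coriolis parameter at 69°S:
f = 2Ω sin φ = 2 × 7.29×10⁻⁵ × sin 69° = 1.36×10⁻⁴ s⁻¹
Geostrophic balance rearranged: |∂P/∂n| = f ρ V_g
|∂P/∂n| = 1.36×10⁻⁴ × 0.958 × 31.0 = 4.04×10⁻³ Pa/m

4.04×10⁻³ Pa/m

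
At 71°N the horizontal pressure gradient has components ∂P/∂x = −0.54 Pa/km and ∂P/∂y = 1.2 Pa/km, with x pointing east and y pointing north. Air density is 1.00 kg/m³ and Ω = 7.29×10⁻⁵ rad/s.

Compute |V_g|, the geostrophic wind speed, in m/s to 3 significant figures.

Coriolis parameter at 71°N:
f = 2Ω sin φ = 2 × 7.29×10⁻⁵ × sin 71° = 1.38×10⁻⁴ s⁻¹
Component geostrophic relations (x east, y north):
u_g = −(1/(fρ)) ∂P/∂y,  v_g = (1/(fρ)) ∂P/∂x
u_g = −(1.2×10⁻³)/(1.38×10⁻⁴ × 1.00) = −8.70 m/s;  v_g = (−0.54×10⁻³)/(1.38×10⁻⁴ × 1.00) = −3.92 m/s
|V_g| = √(u_g² + v_g²) = 9.55 m/s

9.55 m/s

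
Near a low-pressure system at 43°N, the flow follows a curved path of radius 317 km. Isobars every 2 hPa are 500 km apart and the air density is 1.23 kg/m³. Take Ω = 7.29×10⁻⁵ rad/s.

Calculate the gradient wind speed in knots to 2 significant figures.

Coriolis parameter at 43°N:
f = 2Ω sin φ = 2 × 7.29×10⁻⁵ × sin 43° = 9.94×10⁻⁵ s⁻¹
Pressure gradient: |∂P/∂n| = 200 Pa / 500000 m = 4.00×10⁻⁴ Pa/m
Geostrophic speed: V_g = |∂P/∂n|/(fρ) = 4.00×10⁻⁴/(9.94×10⁻⁵ × 1.23) = 3.27 m/s
Around a low, centrifugal force acts outward with Coriolis, so pressure-gradient force balances both:
(1/ρ)|∂P/∂n| = fV + V²/R  →  V² + fR·V − fR·V_g = 0
With fR = 9.94×10⁻⁵ × 317×10³ m = 31.5 m/s:
V = [−fR + √((fR)² + 4 fR V_g)]/2 = [−31.5 + √(31.5² + 4×31.5×3.27)]/2 = 2.99 m/s
Subgeostrophic (V < V_g = 3.27 m/s), as expected around a low.
Converting: 2.99 m/s × 1.944 = 5.8 knots

5.8 knots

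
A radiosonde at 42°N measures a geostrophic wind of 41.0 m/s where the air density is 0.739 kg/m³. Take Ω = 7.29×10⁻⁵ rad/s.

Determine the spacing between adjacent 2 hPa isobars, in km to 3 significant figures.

67.7 km

Coriolis parameter at 42°N:
f = 2Ω sin φ = 2 × 7.29×10⁻⁵ × sin 42° = 9.76×10⁻⁵ s⁻¹
Geostrophic balance rearranged: |∂P/∂n| = f ρ V_g
|∂P/∂n| = 9.76×10⁻⁵ × 0.739 × 41.0 = 2.96×10⁻³ Pa/m
Isobar spacing: Δn = ΔP/|∂P/∂n| = 200 Pa / 2.96×10⁻³ Pa/m = 67660 m ≈ 67.7 km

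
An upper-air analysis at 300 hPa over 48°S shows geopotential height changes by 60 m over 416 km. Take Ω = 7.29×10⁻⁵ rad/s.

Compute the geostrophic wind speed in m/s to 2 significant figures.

13 m/s

Coriolis parameter at 48°S:
f = 2Ω sin φ = 2 × 7.29×10⁻⁵ × sin 48° = 1.08×10⁻⁴ s⁻¹
Height gradient: |∂Z/∂n| = 60 m / 416000 m = 1.44×10⁻⁴
On a pressure surface, geostrophic balance gives V_g = (g/f)|∂Z/∂n|:
V_g = 9.81 × 1.44×10⁻⁴ / 1.08×10⁻⁴ = 13.1 m/s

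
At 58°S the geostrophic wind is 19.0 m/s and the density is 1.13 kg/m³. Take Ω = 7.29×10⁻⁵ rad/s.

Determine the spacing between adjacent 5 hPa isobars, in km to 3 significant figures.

188 km

Coriolis parameter at 58°S:
f = 2Ω sin φ = 2 × 7.29×10⁻⁵ × sin 58° = 1.24×10⁻⁴ s⁻¹
Geostrophic balance rearranged: |∂P/∂n| = f ρ V_g
|∂P/∂n| = 1.24×10⁻⁴ × 1.13 × 19.0 = 2.65×10⁻³ Pa/m
Isobar spacing: Δn = ΔP/|∂P/∂n| = 500 Pa / 2.65×10⁻³ Pa/m = 188348 m ≈ 188 km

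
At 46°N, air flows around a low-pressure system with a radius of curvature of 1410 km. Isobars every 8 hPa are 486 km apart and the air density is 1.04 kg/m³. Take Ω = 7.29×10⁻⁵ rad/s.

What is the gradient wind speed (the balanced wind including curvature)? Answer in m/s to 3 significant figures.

13.8 m/s

Coriolis parameter at 46°N:
f = 2Ω sin φ = 2 × 7.29×10⁻⁵ × sin 46° = 1.05×10⁻⁴ s⁻¹
Pressure gradient: |∂P/∂n| = 800 Pa / 486000 m = 1.65×10⁻³ Pa/m
Geostrophic speed: V_g = |∂P/∂n|/(fρ) = 1.65×10⁻³/(1.05×10⁻⁴ × 1.04) = 15.1 m/s
Around a low, centrifugal force acts outward with Coriolis, so pressure-gradient force balances both:
(1/ρ)|∂P/∂n| = fV + V²/R  →  V² + fR·V − fR·V_g = 0
With fR = 1.05×10⁻⁴ × 1410×10³ m = 148 m/s:
V = [−fR + √((fR)² + 4 fR V_g)]/2 = [−148 + √(148² + 4×148×15.1)]/2 = 13.8 m/s
Subgeostrophic (V < V_g = 15.1 m/s), as expected around a low.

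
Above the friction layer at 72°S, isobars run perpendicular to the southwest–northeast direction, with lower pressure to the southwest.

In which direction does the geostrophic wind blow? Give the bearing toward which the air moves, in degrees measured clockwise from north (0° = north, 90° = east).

The pressure-gradient force points toward the southwest (bearing 225°).
Geostrophic balance: in the Southern Hemisphere the Coriolis force deflects motion to the left, so the geostrophic wind blows 90° to the left of the pressure-gradient force (low pressure on the right).
Rotating 225° by 90° counterclockwise gives 135° — the wind blows toward the southeast.

135°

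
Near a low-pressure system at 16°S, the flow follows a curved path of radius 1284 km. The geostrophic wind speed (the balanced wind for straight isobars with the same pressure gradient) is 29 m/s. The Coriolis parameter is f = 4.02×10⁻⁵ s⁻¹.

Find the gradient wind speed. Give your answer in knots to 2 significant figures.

Around a low, centrifugal force acts outward with Coriolis, so pressure-gradient force balances both:
(1/ρ)|∂P/∂n| = fV + V²/R  →  V² + fR·V − fR·V_g = 0
With fR = 4.02×10⁻⁵ × 1284×10³ m = 51.6 m/s:
V = [−fR + √((fR)² + 4 fR V_g)]/2 = [−51.6 + √(51.6² + 4×51.6×29)]/2 = 20.7 m/s
Subgeostrophic (V < V_g = 29 m/s), as expected around a low.
Converting: 20.7 m/s × 1.944 = 40 knots

40 knots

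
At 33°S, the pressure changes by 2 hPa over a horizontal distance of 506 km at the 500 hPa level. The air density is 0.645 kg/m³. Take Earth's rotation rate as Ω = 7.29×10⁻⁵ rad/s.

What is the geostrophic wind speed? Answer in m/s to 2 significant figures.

7.7 m/s

Coriolis parameter at 33°S:
f = 2Ω sin φ = 2 × 7.29×10⁻⁵ × sin 33° = 7.94×10⁻⁵ s⁻¹
Pressure gradient: |∂P/∂n| = 200 Pa / 506000 m = 3.95×10⁻⁴ Pa/m
Geostrophic balance (pressure-gradient force = Coriolis force):
V_g = (1/(fρ)) |∂P/∂n| = 3.95×10⁻⁴ / (7.94×10⁻⁵ × 0.645) = 7.72 m/s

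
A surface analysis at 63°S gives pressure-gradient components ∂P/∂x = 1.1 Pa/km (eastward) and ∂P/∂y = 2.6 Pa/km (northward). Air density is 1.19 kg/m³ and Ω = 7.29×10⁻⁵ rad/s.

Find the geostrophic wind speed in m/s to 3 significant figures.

18.3 m/s

Coriolis parameter at 63°S:
f = 2Ω sin φ = 2 × 7.29×10⁻⁵ × sin 63° = 1.30×10⁻⁴ s⁻¹
In the Southern Hemisphere f is negative: f = −1.30×10⁻⁴ s⁻¹.
Component geostrophic relations (x east, y north):
u_g = −(1/(fρ)) ∂P/∂y,  v_g = (1/(fρ)) ∂P/∂x
u_g = −(2.6×10⁻³)/(−1.30×10⁻⁴ × 1.19) = 16.8 m/s;  v_g = (1.1×10⁻³)/(−1.30×10⁻⁴ × 1.19) = −7.12 m/s
|V_g| = √(u_g² + v_g²) = 18.3 m/s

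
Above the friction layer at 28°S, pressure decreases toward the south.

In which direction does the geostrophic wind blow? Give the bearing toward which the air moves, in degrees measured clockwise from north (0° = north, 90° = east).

090°

The pressure-gradient force points toward the south (bearing 180°).
Geostrophic balance: in the Southern Hemisphere the Coriolis force deflects motion to the left, so the geostrophic wind blows 90° to the left of the pressure-gradient force (low pressure on the right).
Rotating 180° by 90° counterclockwise gives 090° — the wind blows toward the east.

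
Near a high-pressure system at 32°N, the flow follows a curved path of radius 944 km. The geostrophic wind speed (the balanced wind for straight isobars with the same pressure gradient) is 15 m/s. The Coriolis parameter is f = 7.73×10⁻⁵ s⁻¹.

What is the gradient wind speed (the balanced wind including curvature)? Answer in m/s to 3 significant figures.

Around a high, pressure-gradient force acts outward with centrifugal, so Coriolis balances both:
fV = (1/ρ)|∂P/∂n| + V²/R  →  V² − fR·V + fR·V_g = 0
With fR = 7.73×10⁻⁵ × 944×10³ m = 73.0 m/s:
V = [fR − √((fR)² − 4 fR V_g)]/2 = [73.0 − √(73.0² − 4×73.0×15)]/2 = 21.1 m/s
Supergeostrophic (V > V_g = 15 m/s), as expected around a high.

21.1 m/s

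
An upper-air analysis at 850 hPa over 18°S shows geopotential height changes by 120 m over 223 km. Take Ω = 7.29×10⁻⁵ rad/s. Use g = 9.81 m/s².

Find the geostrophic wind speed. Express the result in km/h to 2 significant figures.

420 km/h

Coriolis parameter at 18°S:
f = 2Ω sin φ = 2 × 7.29×10⁻⁵ × sin 18° = 4.51×10⁻⁵ s⁻¹
Height gradient: |∂Z/∂n| = 120 m / 223000 m = 5.38×10⁻⁴
On a pressure surface, geostrophic balance gives V_g = (g/f)|∂Z/∂n|:
V_g = 9.81 × 5.38×10⁻⁴ / 4.51×10⁻⁵ = 117 m/s
Converting: 117 m/s × 3.6 = 420 km/h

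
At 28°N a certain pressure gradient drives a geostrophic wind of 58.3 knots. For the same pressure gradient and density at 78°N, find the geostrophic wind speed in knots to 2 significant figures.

With the same pressure gradient and density, V_g ∝ 1/f ∝ 1/sin φ.
V₂ = V₁ · sin φ₁ / sin φ₂ = 58.3 × sin 28° / sin 78°
V₂ = 58.3 × 0.4695/0.9781 = 28 knots

28 knots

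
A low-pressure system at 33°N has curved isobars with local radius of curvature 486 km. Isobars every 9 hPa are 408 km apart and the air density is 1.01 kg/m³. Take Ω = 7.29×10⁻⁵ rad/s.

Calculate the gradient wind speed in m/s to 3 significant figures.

18.6 m/s

Coriolis parameter at 33°N:
f = 2Ω sin φ = 2 × 7.29×10⁻⁵ × sin 33° = 7.94×10⁻⁵ s⁻¹
Pressure gradient: |∂P/∂n| = 900 Pa / 408000 m = 2.21×10⁻³ Pa/m
Geostrophic speed: V_g = |∂P/∂n|/(fρ) = 2.21×10⁻³/(7.94×10⁻⁵ × 1.01) = 27.5 m/s
Around a low, centrifugal force acts outward with Coriolis, so pressure-gradient force balances both:
(1/ρ)|∂P/∂n| = fV + V²/R  →  V² + fR·V − fR·V_g = 0
With fR = 7.94×10⁻⁵ × 486×10³ m = 38.6 m/s:
V = [−fR + √((fR)² + 4 fR V_g)]/2 = [−38.6 + √(38.6² + 4×38.6×27.5)]/2 = 18.6 m/s
Subgeostrophic (V < V_g = 27.5 m/s), as expected around a low.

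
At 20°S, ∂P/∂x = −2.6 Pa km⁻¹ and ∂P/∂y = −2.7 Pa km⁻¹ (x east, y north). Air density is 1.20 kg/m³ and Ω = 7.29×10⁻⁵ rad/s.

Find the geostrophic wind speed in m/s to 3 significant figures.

Coriolis parameter at 20°S:
f = 2Ω sin φ = 2 × 7.29×10⁻⁵ × sin 20° = 4.99×10⁻⁵ s⁻¹
In the Southern Hemisphere f is negative: f = −4.99×10⁻⁵ s⁻¹.
Component geostrophic relations (x east, y north):
u_g = −(1/(fρ)) ∂P/∂y,  v_g = (1/(fρ)) ∂P/∂x
u_g = −(−2.7×10⁻³)/(−4.99×10⁻⁵ × 1.20) = −45.1 m/s;  v_g = (−2.6×10⁻³)/(−4.99×10⁻⁵ × 1.20) = 43.4 m/s
|V_g| = √(u_g² + v_g²) = 62.6 m/s

62.6 m/s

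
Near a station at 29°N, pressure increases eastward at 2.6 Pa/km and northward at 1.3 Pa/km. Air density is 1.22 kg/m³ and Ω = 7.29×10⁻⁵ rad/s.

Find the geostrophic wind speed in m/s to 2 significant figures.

Coriolis parameter at 29°N:
f = 2Ω sin φ = 2 × 7.29×10⁻⁵ × sin 29° = 7.07×10⁻⁵ s⁻¹
Component geostrophic relations (x east, y north):
u_g = −(1/(fρ)) ∂P/∂y,  v_g = (1/(fρ)) ∂P/∂x
u_g = −(1.3×10⁻³)/(7.07×10⁻⁵ × 1.22) = −15.1 m/s;  v_g = (2.6×10⁻³)/(7.07×10⁻⁵ × 1.22) = 30.1 m/s
|V_g| = √(u_g² + v_g²) = 33.7 m/s

34 m/s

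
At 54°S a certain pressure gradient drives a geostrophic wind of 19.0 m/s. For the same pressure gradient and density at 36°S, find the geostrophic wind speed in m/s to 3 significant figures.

26.2 m/s

With the same pressure gradient and density, V_g ∝ 1/f ∝ 1/sin φ.
V₂ = V₁ · sin φ₁ / sin φ₂ = 19.0 × sin 54° / sin 36°
V₂ = 19.0 × 0.8090/0.5878 = 26.2 m/s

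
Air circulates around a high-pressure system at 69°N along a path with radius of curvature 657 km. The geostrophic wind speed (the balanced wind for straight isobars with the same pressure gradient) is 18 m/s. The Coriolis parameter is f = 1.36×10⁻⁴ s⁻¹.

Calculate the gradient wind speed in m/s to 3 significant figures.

25.0 m/s

Around a high, pressure-gradient force acts outward with centrifugal, so Coriolis balances both:
fV = (1/ρ)|∂P/∂n| + V²/R  →  V² − fR·V + fR·V_g = 0
With fR = 1.36×10⁻⁴ × 657×10³ m = 89.4 m/s:
V = [fR − √((fR)² − 4 fR V_g)]/2 = [89.4 − √(89.4² − 4×89.4×18)]/2 = 25 m/s
Supergeostrophic (V > V_g = 18 m/s), as expected around a high.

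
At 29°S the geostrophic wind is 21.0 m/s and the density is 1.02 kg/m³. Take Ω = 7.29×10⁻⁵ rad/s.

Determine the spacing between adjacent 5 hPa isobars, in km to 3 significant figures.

330 km

Coriolis parameter at 29°S:
f = 2Ω sin φ = 2 × 7.29×10⁻⁵ × sin 29° = 7.07×10⁻⁵ s⁻¹
Geostrophic balance rearranged: |∂P/∂n| = f ρ V_g
|∂P/∂n| = 7.07×10⁻⁵ × 1.02 × 21.0 = 1.51×10⁻³ Pa/m
Isobar spacing: Δn = ΔP/|∂P/∂n| = 500 Pa / 1.51×10⁻³ Pa/m = 330234 m ≈ 330 km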